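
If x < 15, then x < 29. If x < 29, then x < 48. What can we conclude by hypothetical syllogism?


Hypothetical syllogism: P → Q, Q → R ⊢ P → R
Premise 1: x < 15 → x < 29
Premise 2: x < 29 → x < 48
Chain the implications: the middle term (x < 29) links the two.
Conclusion: If x < 15, then x < 48.

If x < 15, then x < 48.


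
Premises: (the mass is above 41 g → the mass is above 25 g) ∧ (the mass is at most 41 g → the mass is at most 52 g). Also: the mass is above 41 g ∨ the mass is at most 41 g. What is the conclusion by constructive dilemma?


Constructive dilemma: (P → Q) ∧ (R → S), P ∨ R ⊢ Q ∨ S
Premise 1: the mass is above 41 g → the mass is above 25 g
Premise 2: the mass is at most 41 g → the mass is at most 52 g
Premise 3: the mass is above 41 g ∨ the mass is at most 41 g
Case 1: Assuming the mass is above 41 g, then by Premise 1, the mass is above 25 g.
Case 2: Assuming the mass is at most 41 g, then by Premise 2, the mass is at most 52 g.
Since one of the mass is above 41 g or the mass is at most 41 g must hold, we get the mass is above 25 g or the mass is at most 52 g.

The mass is above 25 g or the mass is at most 52 g.


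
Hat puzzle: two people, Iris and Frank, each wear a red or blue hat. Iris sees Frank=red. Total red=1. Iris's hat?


Total red = 1, Frank = red
Red accounted for: 1
Remaining for Iris: 0
Iris's hat is blue.

blue


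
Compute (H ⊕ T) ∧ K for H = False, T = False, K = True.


H = False, T = False, K = True
Step 1: H ⊕ T = False XOR False = False
Step 2: False ∧ K = False AND True = False
XOR true when exactly one of H,T is true; then AND with K.

False


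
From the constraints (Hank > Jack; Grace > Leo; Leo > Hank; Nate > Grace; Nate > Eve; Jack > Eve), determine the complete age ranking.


Constraints: Hank > Jack; Grace > Leo; Leo > Hank; Nate > Grace; Nate > Eve; Jack > Eve
Method: at each step, the next-highest is the one remaining person who never appears on the smaller side of a constraint between remaining people.
  Step 1: remaining {Jack, Leo, Nate, Eve, Hank, Grace}; on the smaller side: {Jack, Leo, Eve, Hank, Grace} → Nate is next (Nate > Grace; Nate > Eve).
  Step 2: remaining {Jack, Leo, Eve, Hank, Grace}; on the smaller side: {Jack, Leo, Eve, Hank} → Grace is next (Grace > Leo).
  Step 3: remaining {Jack, Leo, Eve, Hank}; on the smaller side: {Jack, Eve, Hank} → Leo is next (Leo > Hank).
  Step 4: remaining {Jack, Eve, Hank}; on the smaller side: {Jack, Eve} → Hank is next (Hank > Jack).
  Step 5: remaining {Jack, Eve}; on the smaller side: {Eve} → Jack is next (Jack > Eve).
  Step 6: only Eve remains → lowest.
Final ranking (highest to lowest):

Nate > Grace > Leo > Hank > Jack > Eve


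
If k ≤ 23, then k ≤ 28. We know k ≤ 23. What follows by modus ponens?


Modus ponens: P → Q, P ⊢ Q
P: k ≤ 23
Q: k ≤ 28
We have P → Q and P is true.
By modus ponens, Q must be true.

k ≤ 28


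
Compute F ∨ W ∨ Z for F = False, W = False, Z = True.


F = False, W = False, Z = True
Step 1: F ∨ W = False OR False = False
Step 2: False ∨ Z = False OR True = True
OR is true when at least one operand is true.

True


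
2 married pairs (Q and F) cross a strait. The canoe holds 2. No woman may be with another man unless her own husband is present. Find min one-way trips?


Label couples Q and F.
1. WQ+WF → (far: WQ,WF; near: HQ,HF)
2. WQ ←   (far: WF; near: HQ,HF,WQ)
3. HQ+HF → (far: HQ,HF,WF; near: WQ)
4. HQ ←   (far: HF,WF; near: HQ,WQ)  — HQ returns, since WQ is alone on near bank
5. HQ+WQ → (far: all four; near: empty)
Every state respects the constraint.
Minimum trips = 5

5


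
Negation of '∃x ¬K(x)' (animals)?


Original: ∃x ¬K(x)
Rule: ¬∀→∃, ¬∃→∀, negate predicate.
Negation: ∀x K(x)

∀x K(x)


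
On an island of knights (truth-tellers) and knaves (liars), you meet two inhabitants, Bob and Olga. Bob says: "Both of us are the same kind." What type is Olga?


Bob says: "Both of us are the same kind."
Case 1: Bob is a Knight (truth-teller)
  Statement is true → they ARE the same → Olga is also a Knight
Case 2: Bob is a Knave (liar)
  Statement is false → they are NOT the same → Olga is a Knight
In both cases, Olga is a Knight.

Knight


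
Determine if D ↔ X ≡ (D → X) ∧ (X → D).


Expression 1: D ↔ X
Expression 2: (D → X) ∧ (X → D)
Truth table (D X | Expr1 Expr2):
  T T |   T     T
  T F |   F     F
  F T |   F     F
  F F |   T     T
All 4 rows agree, so the expressions are logically equivalent.

Yes


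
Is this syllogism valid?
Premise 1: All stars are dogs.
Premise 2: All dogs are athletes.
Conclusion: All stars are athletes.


Premise 1: All stars are dogs.
Premise 2: All dogs are athletes.
Conclusion: All stars are athletes.
Barbara syllogism (AAA-1): All A are B, All B are C → All A are C.
Middle term (dogs) distributed in premise 2.

Valid


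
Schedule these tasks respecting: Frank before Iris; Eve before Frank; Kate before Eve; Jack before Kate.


Constraints: Frank before Iris; Eve before Frank; Kate before Eve; Jack before Kate
Method: repeatedly schedule the remaining task that has no remaining task required before it.
  Step 1: remaining {Frank, Jack, Eve, Iris, Kate}; every task except Jack still has a predecessor pending → schedule Jack.
  Step 2: remaining {Frank, Eve, Iris, Kate}; every task except Kate still has a predecessor pending → schedule Kate.
  Step 3: remaining {Frank, Eve, Iris}; every task except Eve still has a predecessor pending → schedule Eve.
  Step 4: remaining {Frank, Iris}; every task except Frank still has a predecessor pending → schedule Frank.
  Step 5: only Iris remains → schedule Iris.
Resulting order:

Jack → Kate → Eve → Frank → Iris


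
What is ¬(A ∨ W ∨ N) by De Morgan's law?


De Morgan's law: ¬(P ∨ Q ∨ R) ≡ ¬P ∧ ¬Q ∧ ¬R
¬(A ∨ W ∨ N) = ¬A ∧ ¬W ∧ ¬N

¬A ∧ ¬W ∧ ¬N


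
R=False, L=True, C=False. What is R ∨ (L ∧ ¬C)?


R = False, L = True, C = False
Expression: R ∨ (L ∧ ¬C)
Step 1: ¬C = NOT False = True
Step 2: L ∧ ¬C = True AND True = True
Step 3: R ∨ (True) = False OR True = True

True


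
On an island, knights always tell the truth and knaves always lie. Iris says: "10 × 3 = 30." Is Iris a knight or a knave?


Statement: "10 × 3 = 30."
Actual: 10 × 3 = 30
Claimed: 30
Statement is TRUE → Iris tells the truth → Knight

Knight


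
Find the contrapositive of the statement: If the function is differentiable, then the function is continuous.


Original: If the function is differentiable, then the function is continuous
Contrapositive: If ¬Q, then ¬P
Negate Q: not (the function is continuous)
Negate P: not (the function is differentiable)

If not (the function is continuous), then not (the function is differentiable).


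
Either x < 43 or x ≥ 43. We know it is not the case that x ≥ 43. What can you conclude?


Disjunctive syllogism: P ∨ Q, ¬P ⊢ Q
Disjunction: x < 43 ∨ x ≥ 43
We know it is not the case that x ≥ 43.
By disjunctive syllogism, the other disjunct must be true.

x < 43


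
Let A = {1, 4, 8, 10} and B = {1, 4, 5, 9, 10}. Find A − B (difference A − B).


A = {1, 4, 8, 10}
B = {1, 4, 5, 9, 10}
Operation: difference A − B
In A but not B: 8

{8}


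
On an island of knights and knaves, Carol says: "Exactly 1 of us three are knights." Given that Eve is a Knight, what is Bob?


Carol claims exactly 1 knights among Carol, Eve, Bob.
Given: Eve is a Knight.

Case 1: Carol is a Knight (tells truth)
  Then exactly 1 of the three are knights.
  Counting Carol, Eve: 2 knight(s) so far. Need -1 more → impossible.
Case 2: Carol is a Knave (lies)
  Then the count is NOT 1.
  If Bob = Knave, count = 1 = 1 → claim would be true, contradicts lie.
  If Bob = Knight, count = 2 ≠ 1 → lie confirmed ✓

Bob is a Knight.

Knight


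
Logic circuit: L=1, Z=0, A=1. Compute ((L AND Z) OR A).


L AND Z = 1&0 = 0
0 OR 1 = 1

1


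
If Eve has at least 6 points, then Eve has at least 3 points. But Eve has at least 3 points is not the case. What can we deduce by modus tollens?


Modus tollens: P → Q, ¬Q ⊢ ¬P
P: Eve has at least 6 points
Q: Eve has at least 3 points
We have P → Q and Q is false.
By modus tollens, P must be false.

It is not the case that Eve has at least 6 points


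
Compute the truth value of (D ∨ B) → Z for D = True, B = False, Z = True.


D = True, B = False, Z = True
Step 1: D ∨ B = True OR False = True
Step 2: (True) → Z: false only when antecedent=True and Z=False.
Result: True

True


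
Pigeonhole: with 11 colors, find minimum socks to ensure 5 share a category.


Pigeonhole: to guarantee k in one of n categories, need (k-1)×n + 1.
k = 5, n = 11
Minimum = (5-1) × 11 + 1 = 4 × 11 + 1

45


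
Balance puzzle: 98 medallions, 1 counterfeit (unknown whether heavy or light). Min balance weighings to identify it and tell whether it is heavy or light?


Let n = 98. 196 possibilities (n medallions × lighter/heavier); each weighing has 3 outcomes.
Bound for k weighings: say the first weighing puts j medallions on each pan. If it tips, the 2j weighed medallions remain suspects (each with a known direction) and k-1 weighings give 3^(k-1) outcomes; 3^(k-1) is odd, so 2j ≤ 3^(k-1) - 1. If it balances, the n - 2j unweighed medallions remain with direction unknown: 2(n - 2j) ≤ 3^(k-1) - 1 by the same parity argument. Adding, n ≤ (3^(k-1) - 1) + (3^(k-1) - 1)/2 = (3^k - 3)/2, and the classical three-group strategy achieves this (3 medallions in 2 weighings, 12 in 3, 39 in 4, 120 in 5).
So we need the smallest k with (3^k - 3)/2 ≥ 98.
k = 4: (3^4 - 3)/2 = 39 < 98 ✗
k = 5: (3^5 - 3)/2 = 120 ≥ 98 ✓

5


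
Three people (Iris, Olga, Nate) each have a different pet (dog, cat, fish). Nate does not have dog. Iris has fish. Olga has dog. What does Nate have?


From clues:
  Iris → fish
  Olga → dog
By elimination, Nate gets the remaining.

cat


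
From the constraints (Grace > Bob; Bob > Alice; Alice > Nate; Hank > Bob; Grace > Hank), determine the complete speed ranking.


Constraints: Grace > Bob; Bob > Alice; Alice > Nate; Hank > Bob; Grace > Hank
Method: at each step, the next-highest is the one remaining person who never appears on the smaller side of a constraint between remaining people.
  Step 1: remaining {Hank, Grace, Alice, Nate, Bob}; on the smaller side: {Hank, Alice, Nate, Bob} → Grace is next (Grace > Bob; Grace > Hank).
  Step 2: remaining {Hank, Alice, Nate, Bob}; on the smaller side: {Alice, Nate, Bob} → Hank is next (Hank > Bob).
  Step 3: remaining {Alice, Nate, Bob}; on the smaller side: {Alice, Nate} → Bob is next (Bob > Alice).
  Step 4: remaining {Alice, Nate}; on the smaller side: {Nate} → Alice is next (Alice > Nate).
  Step 5: only Nate remains → lowest.
Final ranking (highest to lowest):

Grace > Hank > Bob > Alice > Nate


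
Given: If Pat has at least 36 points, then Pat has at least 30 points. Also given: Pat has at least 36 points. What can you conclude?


Modus ponens: P → Q, P ⊢ Q
P: Pat has at least 36 points
Q: Pat has at least 30 points
We have P → Q and P is true.
By modus ponens, Q must be true.

Pat has at least 30 points


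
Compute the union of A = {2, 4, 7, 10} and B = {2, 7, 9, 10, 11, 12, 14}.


A = {2, 4, 7, 10}
B = {2, 7, 9, 10, 11, 12, 14}
Operation: union
All elements combined: 2, 4, 7, 9, 10, 11, 12, 14

{2, 4, 7, 9, 10, 11, 12, 14}


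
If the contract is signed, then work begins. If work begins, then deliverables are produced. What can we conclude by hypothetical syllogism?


Hypothetical syllogism: P → Q, Q → R ⊢ P → R
Premise 1: the contract is signed → work begins
Premise 2: work begins → deliverables are produced
Chain the implications: the middle term (work begins) links the two.
Conclusion: If the contract is signed, then deliverables are produced.

If the contract is signed, then deliverables are produced.


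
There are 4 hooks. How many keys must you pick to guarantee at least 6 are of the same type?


Pigeonhole: to guarantee k in one of n categories, need (k-1)×n + 1.
k = 6, n = 4
Minimum = (6-1) × 4 + 1 = 5 × 4 + 1

21


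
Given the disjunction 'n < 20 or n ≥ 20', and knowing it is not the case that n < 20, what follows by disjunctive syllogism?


Disjunctive syllogism: P ∨ Q, ¬P ⊢ Q
Disjunction: n < 20 ∨ n ≥ 20
We know it is not the case that n < 20.
By disjunctive syllogism, the other disjunct must be true.

n ≥ 20


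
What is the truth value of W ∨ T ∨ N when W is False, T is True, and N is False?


W = False, T = True, N = False
Step 1: W ∨ T = False OR True = True
Step 2: True ∨ N = True OR False = True
OR is true when at least one operand is true.

True


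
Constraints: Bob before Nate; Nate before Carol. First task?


Constraints: Bob before Nate; Nate before Carol
The first task can have nothing scheduled before it, so it must never appear on the right of a 'before'.
Tasks appearing after some 'before': Nate, Carol.
The only task not in that list is Bob → it is first.

Bob


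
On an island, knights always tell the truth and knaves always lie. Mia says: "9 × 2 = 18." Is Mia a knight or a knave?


Statement: "9 × 2 = 18."
Actual: 9 × 2 = 18
Claimed: 18
Statement is TRUE → Mia tells the truth → Knight

Knight


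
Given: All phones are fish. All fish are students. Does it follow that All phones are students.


Premise 1: All phones are fish.
Premise 2: All fish are students.
Conclusion: All phones are students.
Barbara syllogism (AAA-1): All A are B, All B are C → All A are C.
Middle term (fish) distributed in premise 2.

Valid


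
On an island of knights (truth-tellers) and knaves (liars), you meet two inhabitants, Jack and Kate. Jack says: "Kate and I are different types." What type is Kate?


Jack says: "Kate and I are different types."
Case 1: Jack is a Knight (truth-teller)
  Statement is true → they ARE different → Kate is a Knave
Case 2: Jack is a Knave (liar)
  Statement is false → they are NOT different → Kate is a Knave
In both cases, Kate is a Knave.

Knave


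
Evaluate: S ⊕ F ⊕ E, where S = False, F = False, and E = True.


S = False, F = False, E = True
Step 1: S ⊕ F = False XOR False = False
Step 2: False ⊕ E = False XOR True = True
XOR is true when an odd number of operands are true.

True


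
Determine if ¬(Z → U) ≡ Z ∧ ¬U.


Expression 1: ¬(Z → U)
Expression 2: Z ∧ ¬U
Truth table (Z U | Expr1 Expr2):
  T T |   F     F
  T F |   T     T
  F T |   F     F
  F F |   F     F
All 4 rows agree, so the expressions are logically equivalent.

Yes


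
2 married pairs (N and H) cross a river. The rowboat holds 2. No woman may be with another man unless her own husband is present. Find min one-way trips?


Label couples N and H.
1. WN+WH → (far: WN,WH; near: HN,HH)
2. WN ←   (far: WH; near: HN,HH,WN)
3. HN+HH → (far: HN,HH,WH; near: WN)
4. HN ←   (far: HH,WH; near: HN,WN)  — HN returns, since WN is alone on near bank
5. HN+WN → (far: all four; near: empty)
Every state respects the constraint.
Minimum trips = 5

5


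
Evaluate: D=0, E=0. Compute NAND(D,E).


D AND E = 0
NOT(0) = 1

1


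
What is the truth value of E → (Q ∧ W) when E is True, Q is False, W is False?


E = True, Q = False, W = False
Step 1: Q ∧ W = False AND False = False
Step 2: E → (False): false only when E=True and consequent=False.
Result: False

False


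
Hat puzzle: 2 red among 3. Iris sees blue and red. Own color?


Total red = 2, seen red = 1
Own red = 2 - 1 = 1
Iris's hat is red.

red


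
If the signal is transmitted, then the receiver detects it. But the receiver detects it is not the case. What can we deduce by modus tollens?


Modus tollens: P → Q, ¬Q ⊢ ¬P
P: the signal is transmitted
Q: the receiver detects it
We have P → Q and Q is false.
By modus tollens, P must be false.

It is not the case that the signal is transmitted


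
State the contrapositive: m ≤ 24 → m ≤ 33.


Original: If m ≤ 24, then m ≤ 33
Contrapositive: If ¬Q, then ¬P
Negate Q: not (m ≤ 33)
Negate P: not (m ≤ 24)

If not (m ≤ 33), then not (m ≤ 24).


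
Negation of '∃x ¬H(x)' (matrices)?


Original: ∃x ¬H(x)
Rule: ¬∀→∃, ¬∃→∀, negate predicate.
Negation: ∀x H(x)

∀x H(x)


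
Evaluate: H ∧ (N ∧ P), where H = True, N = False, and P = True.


H = True, N = False, P = True
Step 1: N ∧ P = False AND True = False
Step 2: H ∧ False = True AND False = False
AND is true only when ALL operands are true.

False


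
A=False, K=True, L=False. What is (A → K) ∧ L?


A = False, K = True, L = False
Expression: (A → K) ∧ L
Step 1: A → K = False → True (false only if A=True, K=False) = True
Step 2: (True) ∧ L = True AND False = False

False


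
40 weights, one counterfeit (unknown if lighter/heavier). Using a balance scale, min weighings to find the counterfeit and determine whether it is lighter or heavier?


Let n = 40. 80 possibilities (n weights × lighter/heavier); each weighing has 3 outcomes.
Bound for k weighings: say the first weighing puts j weights on each pan. If it tips, the 2j weighed weights remain suspects (each with a known direction) and k-1 weighings give 3^(k-1) outcomes; 3^(k-1) is odd, so 2j ≤ 3^(k-1) - 1. If it balances, the n - 2j unweighed weights remain with direction unknown: 2(n - 2j) ≤ 3^(k-1) - 1 by the same parity argument. Adding, n ≤ (3^(k-1) - 1) + (3^(k-1) - 1)/2 = (3^k - 3)/2, and the classical three-group strategy achieves this (3 weights in 2 weighings, 12 in 3, 39 in 4, 120 in 5).
So we need the smallest k with (3^k - 3)/2 ≥ 40.
k = 4: (3^4 - 3)/2 = 39 < 40 ✗
k = 5: (3^5 - 3)/2 = 120 ≥ 40 ✓

5


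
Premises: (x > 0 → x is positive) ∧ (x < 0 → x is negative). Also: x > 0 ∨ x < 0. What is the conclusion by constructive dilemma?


Constructive dilemma: (P → Q) ∧ (R → S), P ∨ R ⊢ Q ∨ S
Premise 1: x > 0 → x is positive
Premise 2: x < 0 → x is negative
Premise 3: x > 0 ∨ x < 0
Case 1: Assuming x > 0, then by Premise 1, x is positive.
Case 2: Assuming x < 0, then by Premise 2, x is negative.
Since one of x > 0 or x < 0 must hold, we get x is positive or x is negative.

x is positive or x is negative.


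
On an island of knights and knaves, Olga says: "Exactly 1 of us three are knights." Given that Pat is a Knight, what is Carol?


Olga claims exactly 1 knights among Olga, Pat, Carol.
Given: Pat is a Knight.

Case 1: Olga is a Knight (tells truth)
  Then exactly 1 of the three are knights.
  Counting Olga, Pat: 2 knight(s) so far. Need -1 more → impossible.
Case 2: Olga is a Knave (lies)
  Then the count is NOT 1.
  If Carol = Knave, count = 1 = 1 → claim would be true, contradicts lie.
  If Carol = Knight, count = 2 ≠ 1 → lie confirmed ✓

Carol is a Knight.

Knight


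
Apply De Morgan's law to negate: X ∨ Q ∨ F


De Morgan's law: ¬(P ∨ Q ∨ R) ≡ ¬P ∧ ¬Q ∧ ¬R
¬(X ∨ Q ∨ F) = ¬X ∧ ¬Q ∧ ¬F

¬X ∧ ¬Q ∧ ¬F


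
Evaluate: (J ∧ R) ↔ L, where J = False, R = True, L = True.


J = False, R = True, L = True
Step 1: J ∧ R = False AND True = False
Step 2: (False) ↔ L: true when both sides have same truth value.
Result: False ↔ True = False

False


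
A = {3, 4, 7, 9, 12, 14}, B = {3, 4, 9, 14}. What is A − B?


A = {3, 4, 7, 9, 12, 14}
B = {3, 4, 9, 14}
Operation: difference A − B
In A but not B: 7, 12

{7, 12}


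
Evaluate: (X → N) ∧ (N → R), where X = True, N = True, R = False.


X = True, N = True, R = False
Step 1: X → N is false only when X=True and N=False. Result: True
Step 2: N → R is false only when N=True and R=False. Result: False
Step 3: True ∧ False = False

False


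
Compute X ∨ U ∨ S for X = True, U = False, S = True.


X = True, U = False, S = True
Step 1: X ∨ U = True OR False = True
Step 2: True ∨ S = True OR True = True
OR is true when at least one operand is true.

True


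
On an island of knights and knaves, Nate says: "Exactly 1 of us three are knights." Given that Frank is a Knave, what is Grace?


Nate claims exactly 1 knights among Nate, Frank, Grace.
Given: Frank is a Knave.

Case 1: Nate is a Knight (tells truth)
  Then exactly 1 of the three are knights.
  Counting Nate, Frank: 1 knight(s) so far. Need 0 more → Grace = Knave.
Case 2: Nate is a Knave (lies)
  Then the count is NOT 1.
  If Grace = Knight, count = 1 = 1 → claim would be true, contradicts lie.
  If Grace = Knave, count = 0 ≠ 1 → lie confirmed ✓

Grace is a Knave.

Knave


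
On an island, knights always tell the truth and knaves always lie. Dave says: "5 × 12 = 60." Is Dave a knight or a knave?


Statement: "5 × 12 = 60."
Actual: 5 × 12 = 60
Claimed: 60
Statement is TRUE → Dave tells the truth → Knight

Knight


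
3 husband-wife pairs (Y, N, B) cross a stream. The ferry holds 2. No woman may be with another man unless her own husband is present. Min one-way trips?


Label couples Y, N, B (H = husband, W = wife).
Counting alone: 6 people, the ferry carries 2 and someone must bring it back, so each round trip nets at most +1 on the far side until the last crossing → at least 9 trips. The jealousy constraint makes 9 impossible; the shortest valid schedule has 11:
1. WY+WN →  (far: WY,WN; near: HY,HN,HB,WB)
2. WY ←       (far: WN; near: HY,HN,HB,WY,WB)
3. WY+WB →  (far: WY,WN,WB; near: HY,HN,HB)
4. WY ←       (far: WN,WB; near: HY,HN,HB,WY)
5. HN+HB →  (far: HN,WN,HB,WB; near: HY,WY)
6. HN+WN ←  (far: HB,WB; near: HY,WY,HN,WN)
7. HY+HN →  (far: HY,HN,HB,WB; near: WY,WN)
8. WB ←       (far: HY,HN,HB; near: WY,WN,WB)
9. WY+WN →  (far: HY,WY,HN,WN,HB; near: WB)
10. HB ←      (far: HY,WY,HN,WN; near: HB,WB)
11. HB+WB → (far: all six; near: empty)
In every state each wife is either with her husband or with no other man.
Minimum trips = 11

11


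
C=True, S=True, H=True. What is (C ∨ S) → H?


C = True, S = True, H = True
Expression: (C ∨ S) → H
Step 1: C ∨ S = True OR True = True
Step 2: (True) → H = True → True (false only if antecedent True and consequent False) = True

True


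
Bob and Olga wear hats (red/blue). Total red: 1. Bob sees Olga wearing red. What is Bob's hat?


Total red = 1, Olga = red
Red accounted for: 1
Remaining for Bob: 0
Bob's hat is blue.

blue


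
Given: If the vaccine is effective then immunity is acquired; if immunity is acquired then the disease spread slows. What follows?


Hypothetical syllogism: P → Q, Q → R ⊢ P → R
Premise 1: the vaccine is effective → immunity is acquired
Premise 2: immunity is acquired → the disease spread slows
Chain the implications: the middle term (immunity is acquired) links the two.
Conclusion: If the vaccine is effective, then the disease spread slows.

If the vaccine is effective, then the disease spread slows.


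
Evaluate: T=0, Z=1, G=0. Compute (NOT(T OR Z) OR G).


T OR Z = 1
NOT(1) = 0
0 OR 0 = 0

0


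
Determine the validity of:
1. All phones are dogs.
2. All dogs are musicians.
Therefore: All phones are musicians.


Premise 1: All phones are dogs.
Premise 2: All dogs are musicians.
Conclusion: All phones are musicians.
Barbara syllogism (AAA-1): All A are B, All B are C → All A are C.
Middle term (dogs) distributed in premise 2.

Valid


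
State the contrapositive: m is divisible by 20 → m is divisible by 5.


Original: If m is divisible by 20, then m is divisible by 5
Contrapositive: If ¬Q, then ¬P
Negate Q: not (m is divisible by 5)
Negate P: not (m is divisible by 20)

If not (m is divisible by 5), then not (m is divisible by 20).


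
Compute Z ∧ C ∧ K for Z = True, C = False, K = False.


Z = True, C = False, K = False
Step 1: Z ∧ C = True AND False = False
Step 2: (False) ∧ K = (False) AND False = False
AND is true only when ALL operands are true.

False


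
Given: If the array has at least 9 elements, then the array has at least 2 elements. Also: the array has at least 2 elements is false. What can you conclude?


Modus tollens: P → Q, ¬Q ⊢ ¬P
P: the array has at least 9 elements
Q: the array has at least 2 elements
We have P → Q and Q is false.
By modus tollens, P must be false.

It is not the case that the array has at least 9 elements


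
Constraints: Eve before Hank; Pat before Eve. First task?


Constraints: Eve before Hank; Pat before Eve
The first task can have nothing scheduled before it, so it must never appear on the right of a 'before'.
Tasks appearing after some 'before': Hank, Eve.
The only task not in that list is Pat → it is first.

Pat


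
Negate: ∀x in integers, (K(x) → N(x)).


Original: ∀x (K(x) → N(x))
Rule: ¬∀→∃, ¬∃→∀, negate predicate.
Negation: ∃x (K(x) ∧ ¬N(x))

∃x (K(x) ∧ ¬N(x))


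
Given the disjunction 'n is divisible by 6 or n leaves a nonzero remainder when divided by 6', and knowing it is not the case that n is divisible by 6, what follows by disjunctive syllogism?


Disjunctive syllogism: P ∨ Q, ¬P ⊢ Q
Disjunction: n is divisible by 6 ∨ n leaves a nonzero remainder when divided by 6
We know it is not the case that n is divisible by 6.
By disjunctive syllogism, the other disjunct must be true.

n leaves a nonzero remainder when divided by 6


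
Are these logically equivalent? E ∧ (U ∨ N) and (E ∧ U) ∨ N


Expression 1: E ∧ (U ∨ N)
Expression 2: (E ∧ U) ∨ N
Truth table (E U N | Expr1 Expr2):
  T T T |   T     T
  T T F |   T     T
  T F T |   T     T
  T F F |   F     F
  F T T |   F     T   ← differ
  F T F |   F     F
  F F T |   F     T   ← differ
  F F F |   F     F
Counterexample: E=F, U=T, N=T gives Expr1 = F but Expr2 = T, so the expressions are NOT logically equivalent.

No


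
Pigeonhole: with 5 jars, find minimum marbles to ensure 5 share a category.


Pigeonhole: to guarantee k in one of n categories, need (k-1)×n + 1.
k = 5, n = 5
Minimum = (5-1) × 5 + 1 = 4 × 5 + 1

21


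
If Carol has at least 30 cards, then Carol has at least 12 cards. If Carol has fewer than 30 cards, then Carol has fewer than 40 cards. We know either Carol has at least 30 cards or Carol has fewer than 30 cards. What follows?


Constructive dilemma: (P → Q) ∧ (R → S), P ∨ R ⊢ Q ∨ S
Premise 1: Carol has at least 30 cards → Carol has at least 12 cards
Premise 2: Carol has fewer than 30 cards → Carol has fewer than 40 cards
Premise 3: Carol has at least 30 cards ∨ Carol has fewer than 30 cards
Case 1: Assuming Carol has at least 30 cards, then by Premise 1, Carol has at least 12 cards.
Case 2: Assuming Carol has fewer than 30 cards, then by Premise 2, Carol has fewer than 40 cards.
Since one of Carol has at least 30 cards or Carol has fewer than 30 cards must hold, we get Carol has at least 12 cards or Carol has fewer than 40 cards.

Carol has at least 12 cards or Carol has fewer than 40 cards.


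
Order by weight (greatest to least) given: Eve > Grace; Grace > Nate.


Constraints: Eve > Grace; Grace > Nate
Method: at each step, the next-highest is the one remaining person who never appears on the smaller side of a constraint between remaining people.
  Step 1: remaining {Grace, Nate, Eve}; on the smaller side: {Grace, Nate} → Eve is next (Eve > Grace).
  Step 2: remaining {Grace, Nate}; on the smaller side: {Nate} → Grace is next (Grace > Nate).
  Step 3: only Nate remains → lowest.
Final ranking (highest to lowest):

Eve > Grace > Nate


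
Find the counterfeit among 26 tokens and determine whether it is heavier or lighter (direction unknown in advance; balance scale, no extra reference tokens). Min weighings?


Let n = 26. 52 possibilities (n tokens × lighter/heavier); each weighing has 3 outcomes.
Bound for k weighings: say the first weighing puts j tokens on each pan. If it tips, the 2j weighed tokens remain suspects (each with a known direction) and k-1 weighings give 3^(k-1) outcomes; 3^(k-1) is odd, so 2j ≤ 3^(k-1) - 1. If it balances, the n - 2j unweighed tokens remain with direction unknown: 2(n - 2j) ≤ 3^(k-1) - 1 by the same parity argument. Adding, n ≤ (3^(k-1) - 1) + (3^(k-1) - 1)/2 = (3^k - 3)/2, and the classical three-group strategy achieves this (3 tokens in 2 weighings, 12 in 3, 39 in 4, 120 in 5).
So we need the smallest k with (3^k - 3)/2 ≥ 26.
k = 3: (3^3 - 3)/2 = 12 < 26 ✗
k = 4: (3^4 - 3)/2 = 39 ≥ 26 ✓

4


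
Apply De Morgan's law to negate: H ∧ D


De Morgan's law: ¬(P ∧ Q) ≡ ¬P ∨ ¬Q
¬(H ∧ D) = ¬H ∨ ¬D

¬H ∨ ¬D


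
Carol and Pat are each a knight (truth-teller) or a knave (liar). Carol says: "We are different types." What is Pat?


Carol says: "We are different types."
Case 1: Carol is a Knight (truth-teller)
  Statement is true → they ARE different → Pat is a Knave
Case 2: Carol is a Knave (liar)
  Statement is false → they are NOT different → Pat is a Knave
In both cases, Pat is a Knave.

Knave


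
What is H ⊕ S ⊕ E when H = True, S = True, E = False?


H = True, S = True, E = False
Step 1: H ⊕ S = True XOR True = False
Step 2: False ⊕ E = False XOR False = False
XOR is true when an odd number of operands are true.

False


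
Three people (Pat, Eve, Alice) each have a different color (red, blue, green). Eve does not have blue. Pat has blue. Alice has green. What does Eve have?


From clues:
  Alice → green
  Pat → blue
By elimination, Eve gets the remaining.

red


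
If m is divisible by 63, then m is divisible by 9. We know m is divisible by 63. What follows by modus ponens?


Modus ponens: P → Q, P ⊢ Q
P: m is divisible by 63
Q: m is divisible by 9
We have P → Q and P is true.
By modus ponens, Q must be true.

m is divisible by 9


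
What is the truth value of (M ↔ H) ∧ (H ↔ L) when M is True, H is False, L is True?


M = True, H = False, L = True
Step 1: M ↔ H is true when M and H have the same value. Result: False
Step 2: H ↔ L is true when H and L have the same value. Result: False
Step 3: False ∧ False = False

False


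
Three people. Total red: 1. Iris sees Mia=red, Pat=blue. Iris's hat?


Total red = 1, seen red = 1
Own red = 1 - 1 = 0
Iris's hat is blue.

blue


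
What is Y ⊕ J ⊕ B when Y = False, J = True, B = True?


Y = False, J = True, B = True
Step 1: Y ⊕ J = False XOR True = True
Step 2: True ⊕ B = True XOR True = False
XOR is true when an odd number of operands are true.

False


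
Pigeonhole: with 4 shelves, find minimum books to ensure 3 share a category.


Pigeonhole: to guarantee k in one of n categories, need (k-1)×n + 1.
k = 3, n = 4
Minimum = (3-1) × 4 + 1 = 2 × 4 + 1

9


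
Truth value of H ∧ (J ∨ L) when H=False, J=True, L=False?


H = False, J = True, L = False
Expression: H ∧ (J ∨ L)
Step 1: J ∨ L = True OR False = True
Step 2: H ∧ (True) = False AND True = False

False


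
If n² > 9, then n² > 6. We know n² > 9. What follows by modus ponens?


Modus ponens: P → Q, P ⊢ Q
P: n² > 9
Q: n² > 6
We have P → Q and P is true.
By modus ponens, Q must be true.

n² > 6


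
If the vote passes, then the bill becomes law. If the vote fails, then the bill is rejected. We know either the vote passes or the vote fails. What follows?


Constructive dilemma: (P → Q) ∧ (R → S), P ∨ R ⊢ Q ∨ S
Premise 1: the vote passes → the bill becomes law
Premise 2: the vote fails → the bill is rejected
Premise 3: the vote passes ∨ the vote fails
Case 1: Assuming the vote passes, then by Premise 1, the bill becomes law.
Case 2: Assuming the vote fails, then by Premise 2, the bill is rejected.
Since one of the vote passes or the vote fails must hold, we get the bill becomes law or the bill is rejected.

The bill becomes law or the bill is rejected.


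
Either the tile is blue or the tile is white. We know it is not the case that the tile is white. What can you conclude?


Disjunctive syllogism: P ∨ Q, ¬P ⊢ Q
Disjunction: the tile is blue ∨ the tile is white
We know it is not the case that the tile is white.
By disjunctive syllogism, the other disjunct must be true.

The tile is blue


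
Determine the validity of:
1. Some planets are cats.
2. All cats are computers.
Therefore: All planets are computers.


Premise 1: Some planets are cats.
Premise 2: All cats are computers.
Conclusion: All planets are computers.
Fallacy: illicit minor. The minor term (planets) is distributed in the conclusion ('All planets ...') but undistributed in its premise ('Some planets are cats' doesn't cover all planets).
Only 'Some planets are computers' follows, not 'All'.

Invalid


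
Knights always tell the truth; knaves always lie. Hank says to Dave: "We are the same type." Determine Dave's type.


Hank says: "We are the same type."
Case 1: Hank is a Knight (truth-teller)
  Statement is true → they ARE the same → Dave is also a Knight
Case 2: Hank is a Knave (liar)
  Statement is false → they are NOT the same → Dave is a Knight
In both cases, Dave is a Knight.

Knight


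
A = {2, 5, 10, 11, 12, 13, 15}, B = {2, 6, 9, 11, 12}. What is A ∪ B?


A = {2, 5, 10, 11, 12, 13, 15}
B = {2, 6, 9, 11, 12}
Operation: union
All elements combined: 2, 5, 6, 9, 10, 11, 12, 13, 15

{2, 5, 6, 9, 10, 11, 12, 13, 15}


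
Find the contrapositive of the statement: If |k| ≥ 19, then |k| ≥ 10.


Original: If |k| ≥ 19, then |k| ≥ 10
Contrapositive: If ¬Q, then ¬P
Negate Q: not (|k| ≥ 10)
Negate P: not (|k| ≥ 19)

If not (|k| ≥ 10), then not (|k| ≥ 19).


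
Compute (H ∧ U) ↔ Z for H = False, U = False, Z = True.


H = False, U = False, Z = True
Step 1: H ∧ U = False AND False = False
Step 2: (False) ↔ Z: true when both sides have same truth value.
Result: False ↔ True = False

False


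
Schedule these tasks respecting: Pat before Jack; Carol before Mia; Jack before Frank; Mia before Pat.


Constraints: Pat before Jack; Carol before Mia; Jack before Frank; Mia before Pat
Method: repeatedly schedule the remaining task that has no remaining task required before it.
  Step 1: remaining {Pat, Mia, Jack, Carol, Frank}; every task except Carol still has a predecessor pending → schedule Carol.
  Step 2: remaining {Pat, Mia, Jack, Frank}; every task except Mia still has a predecessor pending → schedule Mia.
  Step 3: remaining {Pat, Jack, Frank}; every task except Pat still has a predecessor pending → schedule Pat.
  Step 4: remaining {Jack, Frank}; every task except Jack still has a predecessor pending → schedule Jack.
  Step 5: only Frank remains → schedule Frank.
Resulting order:

Carol → Mia → Pat → Jack → Frank


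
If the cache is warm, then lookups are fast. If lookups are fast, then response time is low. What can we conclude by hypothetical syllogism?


Hypothetical syllogism: P → Q, Q → R ⊢ P → R
Premise 1: the cache is warm → lookups are fast
Premise 2: lookups are fast → response time is low
Chain the implications: the middle term (lookups are fast) links the two.
Conclusion: If the cache is warm, then response time is low.

If the cache is warm, then response time is low.


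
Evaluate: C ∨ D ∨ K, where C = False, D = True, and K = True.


C = False, D = True, K = True
Step 1: C ∨ D = False OR True = True
Step 2: True ∨ K = True OR True = True
OR is true when at least one operand is true.

True


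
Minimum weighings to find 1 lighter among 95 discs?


Each weighing has 3 outcomes (left heavy / balance / right heavy), so k weighings distinguish at most 3^k cases; splitting into three near-equal groups achieves this.
Need 3^k ≥ 95: 3^4 = 81 < 95 ≤ 3^5 = 243
k = ⌈log₃(95)⌉ = 5

5


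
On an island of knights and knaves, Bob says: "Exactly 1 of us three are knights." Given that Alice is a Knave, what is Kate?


Bob claims exactly 1 knights among Bob, Alice, Kate.
Given: Alice is a Knave.

Case 1: Bob is a Knight (tells truth)
  Then exactly 1 of the three are knights.
  Counting Bob, Alice: 1 knight(s) so far. Need 0 more → Kate = Knave.
Case 2: Bob is a Knave (lies)
  Then the count is NOT 1.
  If Kate = Knight, count = 1 = 1 → claim would be true, contradicts lie.
  If Kate = Knave, count = 0 ≠ 1 → lie confirmed ✓

Kate is a Knave.

Knave


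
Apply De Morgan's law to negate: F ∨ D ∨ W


De Morgan's law: ¬(P ∨ Q ∨ R) ≡ ¬P ∧ ¬Q ∧ ¬R
¬(F ∨ D ∨ W) = ¬F ∧ ¬D ∧ ¬W

¬F ∧ ¬D ∧ ¬W


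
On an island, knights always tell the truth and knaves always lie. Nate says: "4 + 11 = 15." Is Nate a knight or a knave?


Statement: "4 + 11 = 15."
Actual: 4 + 11 = 15
Claimed: 15
Statement is TRUE → Nate tells the truth → Knight

Knight


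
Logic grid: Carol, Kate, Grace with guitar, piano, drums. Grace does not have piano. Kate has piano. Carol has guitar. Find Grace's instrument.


From clues:
  Carol → guitar
  Kate → piano
By elimination, Grace gets the remaining.

drums


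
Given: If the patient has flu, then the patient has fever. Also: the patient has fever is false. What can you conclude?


Modus tollens: P → Q, ¬Q ⊢ ¬P
P: the patient has flu
Q: the patient has fever
We have P → Q and Q is false.
By modus tollens, P must be false.

It is not the case that the patient has flu


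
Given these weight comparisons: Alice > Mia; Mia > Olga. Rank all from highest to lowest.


Constraints: Alice > Mia; Mia > Olga
Method: at each step, the next-highest is the one remaining person who never appears on the smaller side of a constraint between remaining people.
  Step 1: remaining {Mia, Alice, Olga}; on the smaller side: {Mia, Olga} → Alice is next (Alice > Mia).
  Step 2: remaining {Mia, Olga}; on the smaller side: {Olga} → Mia is next (Mia > Olga).
  Step 3: only Olga remains → lowest.
Final ranking (highest to lowest):

Alice > Mia > Olga


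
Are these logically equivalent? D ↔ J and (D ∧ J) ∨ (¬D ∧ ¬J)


Expression 1: D ↔ J
Expression 2: (D ∧ J) ∨ (¬D ∧ ¬J)
Truth table (D J | Expr1 Expr2):
  T T |   T     T
  T F |   F     F
  F T |   F     F
  F F |   T     T
All 4 rows agree, so the expressions are logically equivalent.

Yes


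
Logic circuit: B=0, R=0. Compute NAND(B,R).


B AND R = 0
NOT(0) = 1

1


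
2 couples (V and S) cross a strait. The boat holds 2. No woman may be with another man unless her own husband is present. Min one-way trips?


Label couples V and S.
1. WV+WS → (far: WV,WS; near: HV,HS)
2. WV ←   (far: WS; near: HV,HS,WV)
3. HV+HS → (far: HV,HS,WS; near: WV)
4. HV ←   (far: HS,WS; near: HV,WV)  — HV returns, since WV is alone on near bank
5. HV+WV → (far: all four; near: empty)
Every state respects the constraint.
Minimum trips = 5

5


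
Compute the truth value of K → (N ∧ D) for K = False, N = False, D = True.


K = False, N = False, D = True
Step 1: N ∧ D = False AND True = False
Step 2: K → (False): false only when K=True and consequent=False.
Result: True

True


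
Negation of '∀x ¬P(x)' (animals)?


Original: ∀x ¬P(x)
Rule: ¬∀→∃, ¬∃→∀, negate predicate.
Negation: ∃x P(x)

∃x P(x)


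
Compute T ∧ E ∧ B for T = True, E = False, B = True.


T = True, E = False, B = True
Step 1: T ∧ E = True AND False = False
Step 2: (False) ∧ B = (False) AND True = False
AND is true only when ALL operands are true.

False


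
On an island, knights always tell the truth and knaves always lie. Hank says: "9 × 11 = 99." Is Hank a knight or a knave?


Statement: "9 × 11 = 99."
Actual: 9 × 11 = 99
Claimed: 99
Statement is TRUE → Hank tells the truth → Knight

Knight


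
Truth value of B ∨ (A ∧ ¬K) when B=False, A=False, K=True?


B = False, A = False, K = True
Expression: B ∨ (A ∧ ¬K)
Step 1: ¬K = NOT True = False
Step 2: A ∧ ¬K = False AND False = False
Step 3: B ∨ (False) = False OR False = False

False
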